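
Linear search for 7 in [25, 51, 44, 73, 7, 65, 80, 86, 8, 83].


i=0: 25!=7
i=1: 51!=7
i=2: 44!=7
i=3: 73!=7
i=4: 7==7 found!

Found at 4, 5 comps


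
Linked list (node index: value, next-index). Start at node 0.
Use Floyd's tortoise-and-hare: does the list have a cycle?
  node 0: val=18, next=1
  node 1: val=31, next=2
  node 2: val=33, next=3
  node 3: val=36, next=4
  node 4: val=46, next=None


Floyd's tortoise (slow, +1) and hare (fast, +2):
  init: slow=0, fast=0
  step 1: slow=1, fast=2
  step 2: slow=2, fast=4
  step 3: fast -> None, no cycle

Cycle: no


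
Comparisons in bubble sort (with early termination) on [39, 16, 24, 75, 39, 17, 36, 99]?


Algorithm: bubble sort (with early termination)
Input: [39, 16, 24, 75, 39, 17, 36, 99]
Sorted: [16, 17, 24, 36, 39, 39, 75, 99]

25


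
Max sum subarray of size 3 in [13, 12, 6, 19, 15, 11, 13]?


[0:3]: 31
[1:4]: 37
[2:5]: 40
[3:6]: 45
[4:7]: 39

Max: 45 at [3:6]


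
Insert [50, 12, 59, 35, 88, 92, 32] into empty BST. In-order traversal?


Insert 50: root
Insert 12: L from 50
Insert 59: R from 50
Insert 35: L from 50 -> R from 12
Insert 88: R from 50 -> R from 59
Insert 92: R from 50 -> R from 59 -> R from 88
Insert 32: L from 50 -> R from 12 -> L from 35

In-order: [12, 32, 35, 50, 59, 88, 92]


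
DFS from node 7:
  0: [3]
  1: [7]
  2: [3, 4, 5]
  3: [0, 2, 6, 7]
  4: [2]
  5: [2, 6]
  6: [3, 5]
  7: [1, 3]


Visit 7, push [3, 1]
Visit 1, push []
Visit 3, push [6, 2, 0]
Visit 0, push []
Visit 2, push [5, 4]
Visit 4, push []
Visit 5, push [6]
Visit 6, push []

DFS order: [7, 1, 3, 0, 2, 4, 5, 6]


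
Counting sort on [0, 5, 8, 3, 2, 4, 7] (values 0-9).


Input: [0, 5, 8, 3, 2, 4, 7]
Counts: [1, 0, 1, 1, 1, 1, 0, 1, 1, 0]

Sorted: [0, 2, 3, 4, 5, 7, 8]


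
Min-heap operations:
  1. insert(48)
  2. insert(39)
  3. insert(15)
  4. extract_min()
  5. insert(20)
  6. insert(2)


insert(48) -> [48]
insert(39) -> [39, 48]
insert(15) -> [15, 48, 39]
extract_min()->15, [39, 48]
insert(20) -> [20, 48, 39]
insert(2) -> [2, 20, 39, 48]

Final heap: [2, 20, 39, 48]


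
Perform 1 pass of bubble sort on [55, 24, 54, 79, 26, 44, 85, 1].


Initial: [55, 24, 54, 79, 26, 44, 85, 1]
Pass 1: [24, 54, 55, 26, 44, 79, 1, 85] (5 swaps)

After 1 pass: [24, 54, 55, 26, 44, 79, 1, 85]


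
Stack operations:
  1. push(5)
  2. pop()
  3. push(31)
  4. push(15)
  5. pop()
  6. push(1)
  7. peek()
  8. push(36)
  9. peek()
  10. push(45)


push(5) -> [5]
pop()->5, []
push(31) -> [31]
push(15) -> [31, 15]
pop()->15, [31]
push(1) -> [31, 1]
peek()->1
push(36) -> [31, 1, 36]
peek()->36
push(45) -> [31, 1, 36, 45]

Final stack: [31, 1, 36, 45]


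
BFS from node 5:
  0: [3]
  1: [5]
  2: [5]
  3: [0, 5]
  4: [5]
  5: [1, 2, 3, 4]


Visit 5, enqueue [1, 2, 3, 4]
Visit 1, enqueue []
Visit 2, enqueue []
Visit 3, enqueue [0]
Visit 4, enqueue []
Visit 0, enqueue []

BFS order: [5, 1, 2, 3, 4, 0]


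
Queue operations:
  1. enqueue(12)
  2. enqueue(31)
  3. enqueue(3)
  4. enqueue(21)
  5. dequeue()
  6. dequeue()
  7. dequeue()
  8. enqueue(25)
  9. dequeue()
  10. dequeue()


enqueue(12) -> [12]
enqueue(31) -> [12, 31]
enqueue(3) -> [12, 31, 3]
enqueue(21) -> [12, 31, 3, 21]
dequeue()->12, [31, 3, 21]
dequeue()->31, [3, 21]
dequeue()->3, [21]
enqueue(25) -> [21, 25]
dequeue()->21, [25]
dequeue()->25, []

Final queue: []


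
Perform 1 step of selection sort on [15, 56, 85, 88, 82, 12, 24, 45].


Initial: [15, 56, 85, 88, 82, 12, 24, 45]
Step 1: min=12 at 5
  Swap: [12, 56, 85, 88, 82, 15, 24, 45]

After 1 step: [12, 56, 85, 88, 82, 15, 24, 45]


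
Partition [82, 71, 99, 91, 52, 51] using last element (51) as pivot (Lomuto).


Pivot: 51
Place pivot at 0: [51, 71, 99, 91, 52, 82]

Partitioned: [51, 71, 99, 91, 52, 82]


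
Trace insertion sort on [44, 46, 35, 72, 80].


Initial: [44, 46, 35, 72, 80]
Insert 46: [44, 46, 35, 72, 80]
Insert 35: [35, 44, 46, 72, 80]
Insert 72: [35, 44, 46, 72, 80]
Insert 80: [35, 44, 46, 72, 80]

Sorted: [35, 44, 46, 72, 80]


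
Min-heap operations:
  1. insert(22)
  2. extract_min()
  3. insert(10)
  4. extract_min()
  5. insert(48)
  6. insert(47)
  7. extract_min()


insert(22) -> [22]
extract_min()->22, []
insert(10) -> [10]
extract_min()->10, []
insert(48) -> [48]
insert(47) -> [47, 48]
extract_min()->47, [48]

Final heap: [48]


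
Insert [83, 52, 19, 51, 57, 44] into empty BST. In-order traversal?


Insert 83: root
Insert 52: L from 83
Insert 19: L from 83 -> L from 52
Insert 51: L from 83 -> L from 52 -> R from 19
Insert 57: L from 83 -> R from 52
Insert 44: L from 83 -> L from 52 -> R from 19 -> L from 51

In-order: [19, 44, 51, 52, 57, 83]


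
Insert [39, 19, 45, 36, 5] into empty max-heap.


Insert 39: [39]
Insert 19: [39, 19]
Insert 45: [45, 19, 39]
Insert 36: [45, 36, 39, 19]
Insert 5: [45, 36, 39, 19, 5]

Final heap: [45, 36, 39, 19, 5]


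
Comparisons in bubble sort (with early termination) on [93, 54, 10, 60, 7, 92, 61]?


Algorithm: bubble sort (with early termination)
Input: [93, 54, 10, 60, 7, 92, 61]
Sorted: [7, 10, 54, 60, 61, 92, 93]

20


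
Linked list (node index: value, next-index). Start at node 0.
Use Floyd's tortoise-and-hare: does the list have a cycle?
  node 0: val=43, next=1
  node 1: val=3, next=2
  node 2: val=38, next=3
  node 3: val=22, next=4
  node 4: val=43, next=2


Floyd's tortoise (slow, +1) and hare (fast, +2):
  init: slow=0, fast=0
  step 1: slow=1, fast=2
  step 2: slow=2, fast=4
  step 3: slow=3, fast=3
  slow == fast at node 3: cycle detected

Cycle: yes


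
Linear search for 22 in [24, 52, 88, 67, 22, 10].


i=0: 24!=22
i=1: 52!=22
i=2: 88!=22
i=3: 67!=22
i=4: 22==22 found!

Found at 4, 5 comps


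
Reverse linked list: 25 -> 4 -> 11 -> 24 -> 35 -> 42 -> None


Step 1: curr=25, set curr.next=prev(None) | reversed so far: 25
Step 2: curr=4, set curr.next=prev(25) | reversed so far: 4 -> 25
Step 3: curr=11, set curr.next=prev(4) | reversed so far: 11 -> 4 -> 25
Step 4: curr=24, set curr.next=prev(11) | reversed so far: 24 -> 11 -> 4 -> 25
Step 5: curr=35, set curr.next=prev(24) | reversed so far: 35 -> 24 -> 11 -> 4 -> 25
Step 6: curr=42, set curr.next=prev(35) | reversed so far: 42 -> 35 -> 24 -> 11 -> 4 -> 25

42 -> 35 -> 24 -> 11 -> 4 -> 25 -> None


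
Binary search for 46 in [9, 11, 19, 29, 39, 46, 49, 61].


Step 1: lo=0, hi=7, mid=3, val=29
Step 2: lo=4, hi=7, mid=5, val=46

Found at index 5


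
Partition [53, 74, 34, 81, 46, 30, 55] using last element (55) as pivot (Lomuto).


Pivot: 55
  53 <= 55: advance i (no swap)
  34 <= 55: swap -> [53, 34, 74, 81, 46, 30, 55]
  46 <= 55: swap -> [53, 34, 46, 81, 74, 30, 55]
  30 <= 55: swap -> [53, 34, 46, 30, 74, 81, 55]
Place pivot at 4: [53, 34, 46, 30, 55, 81, 74]

Partitioned: [53, 34, 46, 30, 55, 81, 74]


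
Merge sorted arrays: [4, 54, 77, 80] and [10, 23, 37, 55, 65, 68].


Take 4 from A
Take 10 from B
Take 23 from B
Take 37 from B
Take 54 from A
Take 55 from B
Take 65 from B
Take 68 from B

Merged: [4, 10, 23, 37, 54, 55, 65, 68, 77, 80]


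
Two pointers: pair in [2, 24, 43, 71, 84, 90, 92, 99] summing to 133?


lo=0(2)+hi=7(99)=101
lo=1(24)+hi=7(99)=123
lo=2(43)+hi=7(99)=142
lo=2(43)+hi=6(92)=135
lo=2(43)+hi=5(90)=133

Yes: 43+90=133


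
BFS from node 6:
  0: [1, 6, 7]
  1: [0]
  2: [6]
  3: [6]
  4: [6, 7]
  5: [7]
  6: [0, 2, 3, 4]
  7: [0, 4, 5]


Visit 6, enqueue [0, 2, 3, 4]
Visit 0, enqueue [1, 7]
Visit 2, enqueue []
Visit 3, enqueue []
Visit 4, enqueue []
Visit 1, enqueue []
Visit 7, enqueue [5]
Visit 5, enqueue []

BFS order: [6, 0, 2, 3, 4, 1, 7, 5]


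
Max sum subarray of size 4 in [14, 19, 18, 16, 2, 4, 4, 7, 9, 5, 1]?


[0:4]: 67
[1:5]: 55
[2:6]: 40
[3:7]: 26
[4:8]: 17
[5:9]: 24
[6:10]: 25
[7:11]: 22

Max: 67 at [0:4]


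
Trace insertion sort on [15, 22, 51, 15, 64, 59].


Initial: [15, 22, 51, 15, 64, 59]
Insert 22: [15, 22, 51, 15, 64, 59]
Insert 51: [15, 22, 51, 15, 64, 59]
Insert 15: [15, 15, 22, 51, 64, 59]
Insert 64: [15, 15, 22, 51, 64, 59]
Insert 59: [15, 15, 22, 51, 59, 64]

Sorted: [15, 15, 22, 51, 59, 64]


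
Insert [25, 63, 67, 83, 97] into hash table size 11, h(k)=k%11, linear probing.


Insert 25: h=3 -> slot 3
Insert 63: h=8 -> slot 8
Insert 67: h=1 -> slot 1
Insert 83: h=6 -> slot 6
Insert 97: h=9 -> slot 9

Table: [None, 67, None, 25, None, None, 83, None, 63, 97, None]


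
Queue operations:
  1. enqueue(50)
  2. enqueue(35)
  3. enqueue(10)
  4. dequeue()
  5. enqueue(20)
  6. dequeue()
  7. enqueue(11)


enqueue(50) -> [50]
enqueue(35) -> [50, 35]
enqueue(10) -> [50, 35, 10]
dequeue()->50, [35, 10]
enqueue(20) -> [35, 10, 20]
dequeue()->35, [10, 20]
enqueue(11) -> [10, 20, 11]

Final queue: [10, 20, 11]


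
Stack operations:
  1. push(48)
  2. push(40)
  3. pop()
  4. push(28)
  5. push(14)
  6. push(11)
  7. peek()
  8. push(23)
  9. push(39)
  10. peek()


push(48) -> [48]
push(40) -> [48, 40]
pop()->40, [48]
push(28) -> [48, 28]
push(14) -> [48, 28, 14]
push(11) -> [48, 28, 14, 11]
peek()->11
push(23) -> [48, 28, 14, 11, 23]
push(39) -> [48, 28, 14, 11, 23, 39]
peek()->39

Final stack: [48, 28, 14, 11, 23, 39]


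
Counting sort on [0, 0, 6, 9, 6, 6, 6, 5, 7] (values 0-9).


Input: [0, 0, 6, 9, 6, 6, 6, 5, 7]
Counts: [2, 0, 0, 0, 0, 1, 4, 1, 0, 1]

Sorted: [0, 0, 5, 6, 6, 6, 6, 7, 9]


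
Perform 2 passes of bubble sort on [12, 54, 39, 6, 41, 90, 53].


Initial: [12, 54, 39, 6, 41, 90, 53]
Pass 1: [12, 39, 6, 41, 54, 53, 90] (4 swaps)
Pass 2: [12, 6, 39, 41, 53, 54, 90] (2 swaps)

After 2 passes: [12, 6, 39, 41, 53, 54, 90]


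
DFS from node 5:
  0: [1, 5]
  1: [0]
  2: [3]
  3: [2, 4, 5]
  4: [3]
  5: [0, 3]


Visit 5, push [3, 0]
Visit 0, push [1]
Visit 1, push []
Visit 3, push [4, 2]
Visit 2, push []
Visit 4, push []

DFS order: [5, 0, 1, 3, 2, 4]


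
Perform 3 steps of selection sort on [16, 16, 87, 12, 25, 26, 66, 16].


Initial: [16, 16, 87, 12, 25, 26, 66, 16]
Step 1: min=12 at 3
  Swap: [12, 16, 87, 16, 25, 26, 66, 16]
Step 2: min=16 at 1
  Swap: [12, 16, 87, 16, 25, 26, 66, 16]
Step 3: min=16 at 3
  Swap: [12, 16, 16, 87, 25, 26, 66, 16]

After 3 steps: [12, 16, 16, 87, 25, 26, 66, 16]


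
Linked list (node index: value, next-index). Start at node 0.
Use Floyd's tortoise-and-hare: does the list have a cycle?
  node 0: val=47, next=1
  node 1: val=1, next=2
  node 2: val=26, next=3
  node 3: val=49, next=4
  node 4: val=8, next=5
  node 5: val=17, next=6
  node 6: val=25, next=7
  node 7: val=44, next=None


Floyd's tortoise (slow, +1) and hare (fast, +2):
  init: slow=0, fast=0
  step 1: slow=1, fast=2
  step 2: slow=2, fast=4
  step 3: slow=3, fast=6
  step 4: fast 6->7->None, no cycle

Cycle: no


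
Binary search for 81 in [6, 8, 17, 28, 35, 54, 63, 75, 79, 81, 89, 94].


Step 1: lo=0, hi=11, mid=5, val=54
Step 2: lo=6, hi=11, mid=8, val=79
Step 3: lo=9, hi=11, mid=10, val=89
Step 4: lo=9, hi=9, mid=9, val=81

Found at index 9


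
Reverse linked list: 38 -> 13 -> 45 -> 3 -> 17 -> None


Step 1: curr=38, set curr.next=prev(None) | reversed so far: 38
Step 2: curr=13, set curr.next=prev(38) | reversed so far: 13 -> 38
Step 3: curr=45, set curr.next=prev(13) | reversed so far: 45 -> 13 -> 38
Step 4: curr=3, set curr.next=prev(45) | reversed so far: 3 -> 45 -> 13 -> 38
Step 5: curr=17, set curr.next=prev(3) | reversed so far: 17 -> 3 -> 45 -> 13 -> 38

17 -> 3 -> 45 -> 13 -> 38 -> None


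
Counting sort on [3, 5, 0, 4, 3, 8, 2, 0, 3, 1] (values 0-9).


Input: [3, 5, 0, 4, 3, 8, 2, 0, 3, 1]
Counts: [2, 1, 1, 3, 1, 1, 0, 0, 1, 0]

Sorted: [0, 0, 1, 2, 3, 3, 3, 4, 5, 8]


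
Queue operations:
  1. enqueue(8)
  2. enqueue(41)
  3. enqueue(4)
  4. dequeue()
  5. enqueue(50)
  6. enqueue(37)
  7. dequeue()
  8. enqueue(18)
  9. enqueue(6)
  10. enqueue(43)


enqueue(8) -> [8]
enqueue(41) -> [8, 41]
enqueue(4) -> [8, 41, 4]
dequeue()->8, [41, 4]
enqueue(50) -> [41, 4, 50]
enqueue(37) -> [41, 4, 50, 37]
dequeue()->41, [4, 50, 37]
enqueue(18) -> [4, 50, 37, 18]
enqueue(6) -> [4, 50, 37, 18, 6]
enqueue(43) -> [4, 50, 37, 18, 6, 43]

Final queue: [4, 50, 37, 18, 6, 43]


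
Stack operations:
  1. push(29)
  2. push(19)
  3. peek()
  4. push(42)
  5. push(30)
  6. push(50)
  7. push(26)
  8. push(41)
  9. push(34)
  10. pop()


push(29) -> [29]
push(19) -> [29, 19]
peek()->19
push(42) -> [29, 19, 42]
push(30) -> [29, 19, 42, 30]
push(50) -> [29, 19, 42, 30, 50]
push(26) -> [29, 19, 42, 30, 50, 26]
push(41) -> [29, 19, 42, 30, 50, 26, 41]
push(34) -> [29, 19, 42, 30, 50, 26, 41, 34]
pop()->34, [29, 19, 42, 30, 50, 26, 41]

Final stack: [29, 19, 42, 30, 50, 26, 41]


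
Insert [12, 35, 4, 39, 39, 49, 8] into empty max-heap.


Insert 12: [12]
Insert 35: [35, 12]
Insert 4: [35, 12, 4]
Insert 39: [39, 35, 4, 12]
Insert 39: [39, 39, 4, 12, 35]
Insert 49: [49, 39, 39, 12, 35, 4]
Insert 8: [49, 39, 39, 12, 35, 4, 8]

Final heap: [49, 39, 39, 12, 35, 4, 8]


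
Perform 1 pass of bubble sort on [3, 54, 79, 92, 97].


Initial: [3, 54, 79, 92, 97]
Pass 1: [3, 54, 79, 92, 97] (0 swaps)

After 1 pass: [3, 54, 79, 92, 97]


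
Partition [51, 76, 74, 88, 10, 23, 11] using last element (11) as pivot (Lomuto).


Pivot: 11
  10 <= 11: swap -> [10, 76, 74, 88, 51, 23, 11]
Place pivot at 1: [10, 11, 74, 88, 51, 23, 76]

Partitioned: [10, 11, 74, 88, 51, 23, 76]


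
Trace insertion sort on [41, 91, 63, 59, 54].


Initial: [41, 91, 63, 59, 54]
Insert 91: [41, 91, 63, 59, 54]
Insert 63: [41, 63, 91, 59, 54]
Insert 59: [41, 59, 63, 91, 54]
Insert 54: [41, 54, 59, 63, 91]

Sorted: [41, 54, 59, 63, 91]


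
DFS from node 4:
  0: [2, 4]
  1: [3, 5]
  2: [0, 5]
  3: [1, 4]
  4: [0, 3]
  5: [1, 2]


Visit 4, push [3, 0]
Visit 0, push [2]
Visit 2, push [5]
Visit 5, push [1]
Visit 1, push [3]
Visit 3, push []

DFS order: [4, 0, 2, 5, 1, 3]


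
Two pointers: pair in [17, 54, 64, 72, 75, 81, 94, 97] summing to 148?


lo=0(17)+hi=7(97)=114
lo=1(54)+hi=7(97)=151
lo=1(54)+hi=6(94)=148

Yes: 54+94=148


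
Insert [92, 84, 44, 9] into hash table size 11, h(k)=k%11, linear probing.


Insert 92: h=4 -> slot 4
Insert 84: h=7 -> slot 7
Insert 44: h=0 -> slot 0
Insert 9: h=9 -> slot 9

Table: [44, None, None, None, 92, None, None, 84, None, 9, None]


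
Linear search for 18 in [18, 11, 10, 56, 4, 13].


i=0: 18==18 found!

Found at 0, 1 comps


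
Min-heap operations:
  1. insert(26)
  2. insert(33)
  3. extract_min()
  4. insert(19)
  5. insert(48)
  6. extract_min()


insert(26) -> [26]
insert(33) -> [26, 33]
extract_min()->26, [33]
insert(19) -> [19, 33]
insert(48) -> [19, 33, 48]
extract_min()->19, [33, 48]

Final heap: [33, 48]


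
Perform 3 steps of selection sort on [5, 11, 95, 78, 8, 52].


Initial: [5, 11, 95, 78, 8, 52]
Step 1: min=5 at 0
  Swap: [5, 11, 95, 78, 8, 52]
Step 2: min=8 at 4
  Swap: [5, 8, 95, 78, 11, 52]
Step 3: min=11 at 4
  Swap: [5, 8, 11, 78, 95, 52]

After 3 steps: [5, 8, 11, 78, 95, 52]


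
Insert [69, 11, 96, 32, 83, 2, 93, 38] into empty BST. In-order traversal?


Insert 69: root
Insert 11: L from 69
Insert 96: R from 69
Insert 32: L from 69 -> R from 11
Insert 83: R from 69 -> L from 96
Insert 2: L from 69 -> L from 11
Insert 93: R from 69 -> L from 96 -> R from 83
Insert 38: L from 69 -> R from 11 -> R from 32

In-order: [2, 11, 32, 38, 69, 83, 93, 96]


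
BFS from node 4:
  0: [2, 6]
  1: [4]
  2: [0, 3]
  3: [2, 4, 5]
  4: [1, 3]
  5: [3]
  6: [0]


Visit 4, enqueue [1, 3]
Visit 1, enqueue []
Visit 3, enqueue [2, 5]
Visit 2, enqueue [0]
Visit 5, enqueue []
Visit 0, enqueue [6]
Visit 6, enqueue []

BFS order: [4, 1, 3, 2, 5, 0, 6]


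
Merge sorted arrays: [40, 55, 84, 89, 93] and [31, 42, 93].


Take 31 from B
Take 40 from A
Take 42 from B
Take 55 from A
Take 84 from A
Take 89 from A
Take 93 from A

Merged: [31, 40, 42, 55, 84, 89, 93, 93]


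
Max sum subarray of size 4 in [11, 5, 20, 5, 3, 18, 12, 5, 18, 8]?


[0:4]: 41
[1:5]: 33
[2:6]: 46
[3:7]: 38
[4:8]: 38
[5:9]: 53
[6:10]: 43

Max: 53 at [5:9]


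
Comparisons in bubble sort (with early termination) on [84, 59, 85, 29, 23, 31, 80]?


Algorithm: bubble sort (with early termination)
Input: [84, 59, 85, 29, 23, 31, 80]
Sorted: [23, 29, 31, 59, 80, 84, 85]

20


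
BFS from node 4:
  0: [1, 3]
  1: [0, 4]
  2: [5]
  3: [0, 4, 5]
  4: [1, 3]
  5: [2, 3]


Visit 4, enqueue [1, 3]
Visit 1, enqueue [0]
Visit 3, enqueue [5]
Visit 0, enqueue []
Visit 5, enqueue [2]
Visit 2, enqueue []

BFS order: [4, 1, 3, 0, 5, 2]


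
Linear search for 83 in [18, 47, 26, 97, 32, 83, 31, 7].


i=0: 18!=83
i=1: 47!=83
i=2: 26!=83
i=3: 97!=83
i=4: 32!=83
i=5: 83==83 found!

Found at 5, 6 comps


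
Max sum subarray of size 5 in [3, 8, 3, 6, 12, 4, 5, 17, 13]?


[0:5]: 32
[1:6]: 33
[2:7]: 30
[3:8]: 44
[4:9]: 51

Max: 51 at [4:9]


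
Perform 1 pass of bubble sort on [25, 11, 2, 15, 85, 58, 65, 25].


Initial: [25, 11, 2, 15, 85, 58, 65, 25]
Pass 1: [11, 2, 15, 25, 58, 65, 25, 85] (6 swaps)

After 1 pass: [11, 2, 15, 25, 58, 65, 25, 85]


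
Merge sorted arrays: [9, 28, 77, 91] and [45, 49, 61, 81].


Take 9 from A
Take 28 from A
Take 45 from B
Take 49 from B
Take 61 from B
Take 77 from A
Take 81 from B

Merged: [9, 28, 45, 49, 61, 77, 81, 91]


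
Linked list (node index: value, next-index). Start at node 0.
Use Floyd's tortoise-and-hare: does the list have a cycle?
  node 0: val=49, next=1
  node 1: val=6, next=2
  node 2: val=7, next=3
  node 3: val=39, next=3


Floyd's tortoise (slow, +1) and hare (fast, +2):
  init: slow=0, fast=0
  step 1: slow=1, fast=2
  step 2: slow=2, fast=3
  step 3: slow=3, fast=3
  slow == fast at node 3: cycle detected

Cycle: yes


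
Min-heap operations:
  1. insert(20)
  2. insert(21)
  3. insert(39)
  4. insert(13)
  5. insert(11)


insert(20) -> [20]
insert(21) -> [20, 21]
insert(39) -> [20, 21, 39]
insert(13) -> [13, 20, 39, 21]
insert(11) -> [11, 13, 39, 21, 20]

Final heap: [11, 13, 39, 21, 20]


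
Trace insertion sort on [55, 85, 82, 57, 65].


Initial: [55, 85, 82, 57, 65]
Insert 85: [55, 85, 82, 57, 65]
Insert 82: [55, 82, 85, 57, 65]
Insert 57: [55, 57, 82, 85, 65]
Insert 65: [55, 57, 65, 82, 85]

Sorted: [55, 57, 65, 82, 85]


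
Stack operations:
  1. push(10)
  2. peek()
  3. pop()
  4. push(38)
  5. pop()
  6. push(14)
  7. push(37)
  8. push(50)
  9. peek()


push(10) -> [10]
peek()->10
pop()->10, []
push(38) -> [38]
pop()->38, []
push(14) -> [14]
push(37) -> [14, 37]
push(50) -> [14, 37, 50]
peek()->50

Final stack: [14, 37, 50]


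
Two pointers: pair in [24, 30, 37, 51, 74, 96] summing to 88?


lo=0(24)+hi=5(96)=120
lo=0(24)+hi=4(74)=98
lo=0(24)+hi=3(51)=75
lo=1(30)+hi=3(51)=81
lo=2(37)+hi=3(51)=88

Yes: 37+51=88


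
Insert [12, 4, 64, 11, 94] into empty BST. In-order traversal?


Insert 12: root
Insert 4: L from 12
Insert 64: R from 12
Insert 11: L from 12 -> R from 4
Insert 94: R from 12 -> R from 64

In-order: [4, 11, 12, 64, 94]


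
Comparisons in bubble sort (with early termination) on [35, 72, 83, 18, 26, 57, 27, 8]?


Algorithm: bubble sort (with early termination)
Input: [35, 72, 83, 18, 26, 57, 27, 8]
Sorted: [8, 18, 26, 27, 35, 57, 72, 83]

28


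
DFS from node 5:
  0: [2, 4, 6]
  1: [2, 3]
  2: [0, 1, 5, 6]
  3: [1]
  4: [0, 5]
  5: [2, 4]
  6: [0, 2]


Visit 5, push [4, 2]
Visit 2, push [6, 1, 0]
Visit 0, push [6, 4]
Visit 4, push []
Visit 6, push []
Visit 1, push [3]
Visit 3, push []

DFS order: [5, 2, 0, 4, 6, 1, 3]


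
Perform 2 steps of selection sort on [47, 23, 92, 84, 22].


Initial: [47, 23, 92, 84, 22]
Step 1: min=22 at 4
  Swap: [22, 23, 92, 84, 47]
Step 2: min=23 at 1
  Swap: [22, 23, 92, 84, 47]

After 2 steps: [22, 23, 92, 84, 47]


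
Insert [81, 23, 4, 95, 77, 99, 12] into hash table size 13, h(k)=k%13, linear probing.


Insert 81: h=3 -> slot 3
Insert 23: h=10 -> slot 10
Insert 4: h=4 -> slot 4
Insert 95: h=4, 1 probes -> slot 5
Insert 77: h=12 -> slot 12
Insert 99: h=8 -> slot 8
Insert 12: h=12, 1 probes -> slot 0

Table: [12, None, None, 81, 4, 95, None, None, 99, None, 23, None, 77]


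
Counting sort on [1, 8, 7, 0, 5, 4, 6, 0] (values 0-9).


Input: [1, 8, 7, 0, 5, 4, 6, 0]
Counts: [2, 1, 0, 0, 1, 1, 1, 1, 1, 0]

Sorted: [0, 0, 1, 4, 5, 6, 7, 8]


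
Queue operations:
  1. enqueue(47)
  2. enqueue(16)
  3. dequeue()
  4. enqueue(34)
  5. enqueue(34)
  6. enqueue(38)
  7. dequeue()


enqueue(47) -> [47]
enqueue(16) -> [47, 16]
dequeue()->47, [16]
enqueue(34) -> [16, 34]
enqueue(34) -> [16, 34, 34]
enqueue(38) -> [16, 34, 34, 38]
dequeue()->16, [34, 34, 38]

Final queue: [34, 34, 38]


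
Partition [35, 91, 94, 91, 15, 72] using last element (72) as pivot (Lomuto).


Pivot: 72
  35 <= 72: advance i (no swap)
  15 <= 72: swap -> [35, 15, 94, 91, 91, 72]
Place pivot at 2: [35, 15, 72, 91, 91, 94]

Partitioned: [35, 15, 72, 91, 91, 94]


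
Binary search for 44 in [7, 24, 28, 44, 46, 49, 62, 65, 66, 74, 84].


Step 1: lo=0, hi=10, mid=5, val=49
Step 2: lo=0, hi=4, mid=2, val=28
Step 3: lo=3, hi=4, mid=3, val=44

Found at index 3


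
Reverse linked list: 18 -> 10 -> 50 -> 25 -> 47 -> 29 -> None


Step 1: curr=18, set curr.next=prev(None) | reversed so far: 18
Step 2: curr=10, set curr.next=prev(18) | reversed so far: 10 -> 18
Step 3: curr=50, set curr.next=prev(10) | reversed so far: 50 -> 10 -> 18
Step 4: curr=25, set curr.next=prev(50) | reversed so far: 25 -> 50 -> 10 -> 18
Step 5: curr=47, set curr.next=prev(25) | reversed so far: 47 -> 25 -> 50 -> 10 -> 18
Step 6: curr=29, set curr.next=prev(47) | reversed so far: 29 -> 47 -> 25 -> 50 -> 10 -> 18

29 -> 47 -> 25 -> 50 -> 10 -> 18 -> None


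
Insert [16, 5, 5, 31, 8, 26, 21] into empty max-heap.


Insert 16: [16]
Insert 5: [16, 5]
Insert 5: [16, 5, 5]
Insert 31: [31, 16, 5, 5]
Insert 8: [31, 16, 5, 5, 8]
Insert 26: [31, 16, 26, 5, 8, 5]
Insert 21: [31, 16, 26, 5, 8, 5, 21]

Final heap: [31, 16, 26, 5, 8, 5, 21]


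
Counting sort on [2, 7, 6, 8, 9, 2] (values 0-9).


Input: [2, 7, 6, 8, 9, 2]
Counts: [0, 0, 2, 0, 0, 0, 1, 1, 1, 1]

Sorted: [2, 2, 6, 7, 8, 9]


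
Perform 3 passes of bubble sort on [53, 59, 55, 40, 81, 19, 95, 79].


Initial: [53, 59, 55, 40, 81, 19, 95, 79]
Pass 1: [53, 55, 40, 59, 19, 81, 79, 95] (4 swaps)
Pass 2: [53, 40, 55, 19, 59, 79, 81, 95] (3 swaps)
Pass 3: [40, 53, 19, 55, 59, 79, 81, 95] (2 swaps)

After 3 passes: [40, 53, 19, 55, 59, 79, 81, 95]


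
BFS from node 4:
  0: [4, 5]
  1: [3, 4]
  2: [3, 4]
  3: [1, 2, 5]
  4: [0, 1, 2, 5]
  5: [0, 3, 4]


Visit 4, enqueue [0, 1, 2, 5]
Visit 0, enqueue []
Visit 1, enqueue [3]
Visit 2, enqueue []
Visit 5, enqueue []
Visit 3, enqueue []

BFS order: [4, 0, 1, 2, 5, 3]


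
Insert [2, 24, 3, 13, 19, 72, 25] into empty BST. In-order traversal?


Insert 2: root
Insert 24: R from 2
Insert 3: R from 2 -> L from 24
Insert 13: R from 2 -> L from 24 -> R from 3
Insert 19: R from 2 -> L from 24 -> R from 3 -> R from 13
Insert 72: R from 2 -> R from 24
Insert 25: R from 2 -> R from 24 -> L from 72

In-order: [2, 3, 13, 19, 24, 25, 72]


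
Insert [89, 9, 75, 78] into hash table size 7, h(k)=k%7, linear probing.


Insert 89: h=5 -> slot 5
Insert 9: h=2 -> slot 2
Insert 75: h=5, 1 probes -> slot 6
Insert 78: h=1 -> slot 1

Table: [None, 78, 9, None, None, 89, 75]


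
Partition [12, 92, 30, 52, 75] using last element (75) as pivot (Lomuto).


Pivot: 75
  12 <= 75: advance i (no swap)
  30 <= 75: swap -> [12, 30, 92, 52, 75]
  52 <= 75: swap -> [12, 30, 52, 92, 75]
Place pivot at 3: [12, 30, 52, 75, 92]

Partitioned: [12, 30, 52, 75, 92]


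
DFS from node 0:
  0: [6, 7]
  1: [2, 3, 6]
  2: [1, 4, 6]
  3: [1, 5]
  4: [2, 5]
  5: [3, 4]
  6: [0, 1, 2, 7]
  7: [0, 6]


Visit 0, push [7, 6]
Visit 6, push [7, 2, 1]
Visit 1, push [3, 2]
Visit 2, push [4]
Visit 4, push [5]
Visit 5, push [3]
Visit 3, push []
Visit 7, push []

DFS order: [0, 6, 1, 2, 4, 5, 3, 7]


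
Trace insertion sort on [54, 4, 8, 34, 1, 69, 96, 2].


Initial: [54, 4, 8, 34, 1, 69, 96, 2]
Insert 4: [4, 54, 8, 34, 1, 69, 96, 2]
Insert 8: [4, 8, 54, 34, 1, 69, 96, 2]
Insert 34: [4, 8, 34, 54, 1, 69, 96, 2]
Insert 1: [1, 4, 8, 34, 54, 69, 96, 2]
Insert 69: [1, 4, 8, 34, 54, 69, 96, 2]
Insert 96: [1, 4, 8, 34, 54, 69, 96, 2]
Insert 2: [1, 2, 4, 8, 34, 54, 69, 96]

Sorted: [1, 2, 4, 8, 34, 54, 69, 96]


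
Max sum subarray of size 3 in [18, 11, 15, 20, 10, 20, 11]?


[0:3]: 44
[1:4]: 46
[2:5]: 45
[3:6]: 50
[4:7]: 41

Max: 50 at [3:6]


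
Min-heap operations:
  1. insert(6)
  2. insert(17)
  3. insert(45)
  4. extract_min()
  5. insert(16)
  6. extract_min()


insert(6) -> [6]
insert(17) -> [6, 17]
insert(45) -> [6, 17, 45]
extract_min()->6, [17, 45]
insert(16) -> [16, 45, 17]
extract_min()->16, [17, 45]

Final heap: [17, 45]


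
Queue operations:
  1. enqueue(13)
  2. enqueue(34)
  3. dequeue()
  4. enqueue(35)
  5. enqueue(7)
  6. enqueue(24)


enqueue(13) -> [13]
enqueue(34) -> [13, 34]
dequeue()->13, [34]
enqueue(35) -> [34, 35]
enqueue(7) -> [34, 35, 7]
enqueue(24) -> [34, 35, 7, 24]

Final queue: [34, 35, 7, 24]


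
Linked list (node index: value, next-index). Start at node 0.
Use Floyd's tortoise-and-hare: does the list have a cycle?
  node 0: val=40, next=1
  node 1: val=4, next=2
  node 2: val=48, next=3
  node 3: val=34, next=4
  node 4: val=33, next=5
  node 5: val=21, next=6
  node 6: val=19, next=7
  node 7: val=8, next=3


Floyd's tortoise (slow, +1) and hare (fast, +2):
  init: slow=0, fast=0
  step 1: slow=1, fast=2
  step 2: slow=2, fast=4
  step 3: slow=3, fast=6
  step 4: slow=4, fast=3
  step 5: slow=5, fast=5
  slow == fast at node 5: cycle detected

Cycle: yes


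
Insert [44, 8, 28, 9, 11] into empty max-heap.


Insert 44: [44]
Insert 8: [44, 8]
Insert 28: [44, 8, 28]
Insert 9: [44, 9, 28, 8]
Insert 11: [44, 11, 28, 8, 9]

Final heap: [44, 11, 28, 8, 9]


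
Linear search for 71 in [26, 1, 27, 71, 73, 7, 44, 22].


i=0: 26!=71
i=1: 1!=71
i=2: 27!=71
i=3: 71==71 found!

Found at 3, 4 comps


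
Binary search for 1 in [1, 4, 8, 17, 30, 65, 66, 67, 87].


Step 1: lo=0, hi=8, mid=4, val=30
Step 2: lo=0, hi=3, mid=1, val=4
Step 3: lo=0, hi=0, mid=0, val=1

Found at index 0


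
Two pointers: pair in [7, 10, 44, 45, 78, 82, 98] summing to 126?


lo=0(7)+hi=6(98)=105
lo=1(10)+hi=6(98)=108
lo=2(44)+hi=6(98)=142
lo=2(44)+hi=5(82)=126

Yes: 44+82=126


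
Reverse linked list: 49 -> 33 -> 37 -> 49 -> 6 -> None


Step 1: curr=49, set curr.next=prev(None) | reversed so far: 49
Step 2: curr=33, set curr.next=prev(49) | reversed so far: 33 -> 49
Step 3: curr=37, set curr.next=prev(33) | reversed so far: 37 -> 33 -> 49
Step 4: curr=49, set curr.next=prev(37) | reversed so far: 49 -> 37 -> 33 -> 49
Step 5: curr=6, set curr.next=prev(49) | reversed so far: 6 -> 49 -> 37 -> 33 -> 49

6 -> 49 -> 37 -> 33 -> 49 -> None


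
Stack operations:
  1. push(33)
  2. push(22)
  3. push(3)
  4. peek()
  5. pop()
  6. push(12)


push(33) -> [33]
push(22) -> [33, 22]
push(3) -> [33, 22, 3]
peek()->3
pop()->3, [33, 22]
push(12) -> [33, 22, 12]

Final stack: [33, 22, 12]


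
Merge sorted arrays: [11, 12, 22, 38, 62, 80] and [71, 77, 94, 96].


Take 11 from A
Take 12 from A
Take 22 from A
Take 38 from A
Take 62 from A
Take 71 from B
Take 77 from B
Take 80 from A

Merged: [11, 12, 22, 38, 62, 71, 77, 80, 94, 96]


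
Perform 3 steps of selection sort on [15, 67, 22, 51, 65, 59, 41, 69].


Initial: [15, 67, 22, 51, 65, 59, 41, 69]
Step 1: min=15 at 0
  Swap: [15, 67, 22, 51, 65, 59, 41, 69]
Step 2: min=22 at 2
  Swap: [15, 22, 67, 51, 65, 59, 41, 69]
Step 3: min=41 at 6
  Swap: [15, 22, 41, 51, 65, 59, 67, 69]

After 3 steps: [15, 22, 41, 51, 65, 59, 67, 69]


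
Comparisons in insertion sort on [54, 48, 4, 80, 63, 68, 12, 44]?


Algorithm: insertion sort
Input: [54, 48, 4, 80, 63, 68, 12, 44]
Sorted: [4, 12, 44, 48, 54, 63, 68, 80]

20


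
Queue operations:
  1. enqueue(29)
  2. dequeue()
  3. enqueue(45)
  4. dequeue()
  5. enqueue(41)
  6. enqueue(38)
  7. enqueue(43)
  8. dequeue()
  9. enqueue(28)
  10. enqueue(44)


enqueue(29) -> [29]
dequeue()->29, []
enqueue(45) -> [45]
dequeue()->45, []
enqueue(41) -> [41]
enqueue(38) -> [41, 38]
enqueue(43) -> [41, 38, 43]
dequeue()->41, [38, 43]
enqueue(28) -> [38, 43, 28]
enqueue(44) -> [38, 43, 28, 44]

Final queue: [38, 43, 28, 44]


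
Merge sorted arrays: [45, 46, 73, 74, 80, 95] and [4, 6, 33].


Take 4 from B
Take 6 from B
Take 33 from B

Merged: [4, 6, 33, 45, 46, 73, 74, 80, 95]


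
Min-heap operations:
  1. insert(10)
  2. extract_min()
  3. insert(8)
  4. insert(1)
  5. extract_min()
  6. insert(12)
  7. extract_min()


insert(10) -> [10]
extract_min()->10, []
insert(8) -> [8]
insert(1) -> [1, 8]
extract_min()->1, [8]
insert(12) -> [8, 12]
extract_min()->8, [12]

Final heap: [12]


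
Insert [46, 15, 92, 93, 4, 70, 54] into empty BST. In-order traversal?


Insert 46: root
Insert 15: L from 46
Insert 92: R from 46
Insert 93: R from 46 -> R from 92
Insert 4: L from 46 -> L from 15
Insert 70: R from 46 -> L from 92
Insert 54: R from 46 -> L from 92 -> L from 70

In-order: [4, 15, 46, 54, 70, 92, 93]


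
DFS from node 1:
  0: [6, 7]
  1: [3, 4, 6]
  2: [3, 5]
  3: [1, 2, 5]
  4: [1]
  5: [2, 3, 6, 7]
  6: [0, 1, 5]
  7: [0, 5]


Visit 1, push [6, 4, 3]
Visit 3, push [5, 2]
Visit 2, push [5]
Visit 5, push [7, 6]
Visit 6, push [0]
Visit 0, push [7]
Visit 7, push []
Visit 4, push []

DFS order: [1, 3, 2, 5, 6, 0, 7, 4]


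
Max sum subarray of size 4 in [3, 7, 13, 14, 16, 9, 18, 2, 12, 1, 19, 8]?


[0:4]: 37
[1:5]: 50
[2:6]: 52
[3:7]: 57
[4:8]: 45
[5:9]: 41
[6:10]: 33
[7:11]: 34
[8:12]: 40

Max: 57 at [3:7]


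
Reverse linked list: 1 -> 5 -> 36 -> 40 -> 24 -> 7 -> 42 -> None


Step 1: curr=1, set curr.next=prev(None) | reversed so far: 1
Step 2: curr=5, set curr.next=prev(1) | reversed so far: 5 -> 1
Step 3: curr=36, set curr.next=prev(5) | reversed so far: 36 -> 5 -> 1
Step 4: curr=40, set curr.next=prev(36) | reversed so far: 40 -> 36 -> 5 -> 1
Step 5: curr=24, set curr.next=prev(40) | reversed so far: 24 -> 40 -> 36 -> 5 -> 1
Step 6: curr=7, set curr.next=prev(24) | reversed so far: 7 -> 24 -> 40 -> 36 -> 5 -> 1
Step 7: curr=42, set curr.next=prev(7) | reversed so far: 42 -> 7 -> 24 -> 40 -> 36 -> 5 -> 1

42 -> 7 -> 24 -> 40 -> 36 -> 5 -> 1 -> None


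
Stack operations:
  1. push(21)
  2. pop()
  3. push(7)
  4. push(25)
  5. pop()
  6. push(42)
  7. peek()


push(21) -> [21]
pop()->21, []
push(7) -> [7]
push(25) -> [7, 25]
pop()->25, [7]
push(42) -> [7, 42]
peek()->42

Final stack: [7, 42]


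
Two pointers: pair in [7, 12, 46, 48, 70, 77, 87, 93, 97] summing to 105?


lo=0(7)+hi=8(97)=104
lo=1(12)+hi=8(97)=109
lo=1(12)+hi=7(93)=105

Yes: 12+93=105


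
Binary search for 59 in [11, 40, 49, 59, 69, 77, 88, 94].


Step 1: lo=0, hi=7, mid=3, val=59

Found at index 3


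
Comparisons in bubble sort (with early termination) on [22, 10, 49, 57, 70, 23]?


Algorithm: bubble sort (with early termination)
Input: [22, 10, 49, 57, 70, 23]
Sorted: [10, 22, 23, 49, 57, 70]

14


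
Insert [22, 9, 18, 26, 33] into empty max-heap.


Insert 22: [22]
Insert 9: [22, 9]
Insert 18: [22, 9, 18]
Insert 26: [26, 22, 18, 9]
Insert 33: [33, 26, 18, 9, 22]

Final heap: [33, 26, 18, 9, 22]


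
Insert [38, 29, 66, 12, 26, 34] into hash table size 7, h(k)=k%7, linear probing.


Insert 38: h=3 -> slot 3
Insert 29: h=1 -> slot 1
Insert 66: h=3, 1 probes -> slot 4
Insert 12: h=5 -> slot 5
Insert 26: h=5, 1 probes -> slot 6
Insert 34: h=6, 1 probes -> slot 0

Table: [34, 29, None, 38, 66, 12, 26]


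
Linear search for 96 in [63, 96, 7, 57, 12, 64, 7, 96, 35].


i=0: 63!=96
i=1: 96==96 found!

Found at 1, 2 comps


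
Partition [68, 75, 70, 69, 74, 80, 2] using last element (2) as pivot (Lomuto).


Pivot: 2
Place pivot at 0: [2, 75, 70, 69, 74, 80, 68]

Partitioned: [2, 75, 70, 69, 74, 80, 68]


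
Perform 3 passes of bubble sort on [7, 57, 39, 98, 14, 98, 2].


Initial: [7, 57, 39, 98, 14, 98, 2]
Pass 1: [7, 39, 57, 14, 98, 2, 98] (3 swaps)
Pass 2: [7, 39, 14, 57, 2, 98, 98] (2 swaps)
Pass 3: [7, 14, 39, 2, 57, 98, 98] (2 swaps)

After 3 passes: [7, 14, 39, 2, 57, 98, 98]


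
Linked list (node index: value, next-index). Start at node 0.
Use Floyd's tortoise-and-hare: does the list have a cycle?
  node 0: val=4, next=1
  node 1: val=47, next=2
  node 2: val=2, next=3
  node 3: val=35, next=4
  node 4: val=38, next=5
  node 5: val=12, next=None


Floyd's tortoise (slow, +1) and hare (fast, +2):
  init: slow=0, fast=0
  step 1: slow=1, fast=2
  step 2: slow=2, fast=4
  step 3: fast 4->5->None, no cycle

Cycle: no


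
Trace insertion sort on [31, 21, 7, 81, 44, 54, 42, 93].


Initial: [31, 21, 7, 81, 44, 54, 42, 93]
Insert 21: [21, 31, 7, 81, 44, 54, 42, 93]
Insert 7: [7, 21, 31, 81, 44, 54, 42, 93]
Insert 81: [7, 21, 31, 81, 44, 54, 42, 93]
Insert 44: [7, 21, 31, 44, 81, 54, 42, 93]
Insert 54: [7, 21, 31, 44, 54, 81, 42, 93]
Insert 42: [7, 21, 31, 42, 44, 54, 81, 93]
Insert 93: [7, 21, 31, 42, 44, 54, 81, 93]

Sorted: [7, 21, 31, 42, 44, 54, 81, 93]


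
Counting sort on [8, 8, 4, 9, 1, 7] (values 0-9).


Input: [8, 8, 4, 9, 1, 7]
Counts: [0, 1, 0, 0, 1, 0, 0, 1, 2, 1]

Sorted: [1, 4, 7, 8, 8, 9]


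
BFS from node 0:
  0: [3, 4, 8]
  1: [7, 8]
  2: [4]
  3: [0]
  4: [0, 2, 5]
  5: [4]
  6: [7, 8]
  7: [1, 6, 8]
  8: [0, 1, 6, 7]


Visit 0, enqueue [3, 4, 8]
Visit 3, enqueue []
Visit 4, enqueue [2, 5]
Visit 8, enqueue [1, 6, 7]
Visit 2, enqueue []
Visit 5, enqueue []
Visit 1, enqueue []
Visit 6, enqueue []
Visit 7, enqueue []

BFS order: [0, 3, 4, 8, 2, 5, 1, 6, 7]


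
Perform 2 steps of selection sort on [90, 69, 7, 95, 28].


Initial: [90, 69, 7, 95, 28]
Step 1: min=7 at 2
  Swap: [7, 69, 90, 95, 28]
Step 2: min=28 at 4
  Swap: [7, 28, 90, 95, 69]

After 2 steps: [7, 28, 90, 95, 69]


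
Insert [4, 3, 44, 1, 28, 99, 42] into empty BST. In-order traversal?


Insert 4: root
Insert 3: L from 4
Insert 44: R from 4
Insert 1: L from 4 -> L from 3
Insert 28: R from 4 -> L from 44
Insert 99: R from 4 -> R from 44
Insert 42: R from 4 -> L from 44 -> R from 28

In-order: [1, 3, 4, 28, 42, 44, 99]


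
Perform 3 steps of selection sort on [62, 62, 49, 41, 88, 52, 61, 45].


Initial: [62, 62, 49, 41, 88, 52, 61, 45]
Step 1: min=41 at 3
  Swap: [41, 62, 49, 62, 88, 52, 61, 45]
Step 2: min=45 at 7
  Swap: [41, 45, 49, 62, 88, 52, 61, 62]
Step 3: min=49 at 2
  Swap: [41, 45, 49, 62, 88, 52, 61, 62]

After 3 steps: [41, 45, 49, 62, 88, 52, 61, 62]


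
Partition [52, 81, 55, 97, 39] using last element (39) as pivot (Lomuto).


Pivot: 39
Place pivot at 0: [39, 81, 55, 97, 52]

Partitioned: [39, 81, 55, 97, 52]


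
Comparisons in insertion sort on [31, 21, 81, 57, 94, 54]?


Algorithm: insertion sort
Input: [31, 21, 81, 57, 94, 54]
Sorted: [21, 31, 54, 57, 81, 94]

9


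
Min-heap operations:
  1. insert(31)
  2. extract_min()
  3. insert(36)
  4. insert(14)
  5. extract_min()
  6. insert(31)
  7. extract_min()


insert(31) -> [31]
extract_min()->31, []
insert(36) -> [36]
insert(14) -> [14, 36]
extract_min()->14, [36]
insert(31) -> [31, 36]
extract_min()->31, [36]

Final heap: [36]


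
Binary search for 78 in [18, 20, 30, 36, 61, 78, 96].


Step 1: lo=0, hi=6, mid=3, val=36
Step 2: lo=4, hi=6, mid=5, val=78

Found at index 5


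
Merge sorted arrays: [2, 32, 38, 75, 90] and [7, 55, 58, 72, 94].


Take 2 from A
Take 7 from B
Take 32 from A
Take 38 from A
Take 55 from B
Take 58 from B
Take 72 from B
Take 75 from A
Take 90 from A

Merged: [2, 7, 32, 38, 55, 58, 72, 75, 90, 94]


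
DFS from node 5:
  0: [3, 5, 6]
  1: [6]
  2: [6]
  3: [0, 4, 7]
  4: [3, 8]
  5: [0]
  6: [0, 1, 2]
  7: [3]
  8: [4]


Visit 5, push [0]
Visit 0, push [6, 3]
Visit 3, push [7, 4]
Visit 4, push [8]
Visit 8, push []
Visit 7, push []
Visit 6, push [2, 1]
Visit 1, push []
Visit 2, push []

DFS order: [5, 0, 3, 4, 8, 7, 6, 1, 2]


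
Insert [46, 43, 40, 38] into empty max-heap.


Insert 46: [46]
Insert 43: [46, 43]
Insert 40: [46, 43, 40]
Insert 38: [46, 43, 40, 38]

Final heap: [46, 43, 40, 38]


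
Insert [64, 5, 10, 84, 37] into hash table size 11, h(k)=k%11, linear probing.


Insert 64: h=9 -> slot 9
Insert 5: h=5 -> slot 5
Insert 10: h=10 -> slot 10
Insert 84: h=7 -> slot 7
Insert 37: h=4 -> slot 4

Table: [None, None, None, None, 37, 5, None, 84, None, 64, 10]


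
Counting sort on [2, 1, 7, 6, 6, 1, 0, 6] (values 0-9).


Input: [2, 1, 7, 6, 6, 1, 0, 6]
Counts: [1, 2, 1, 0, 0, 0, 3, 1, 0, 0]

Sorted: [0, 1, 1, 2, 6, 6, 6, 7]


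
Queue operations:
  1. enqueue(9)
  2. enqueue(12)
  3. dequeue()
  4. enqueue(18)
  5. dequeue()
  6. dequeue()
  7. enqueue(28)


enqueue(9) -> [9]
enqueue(12) -> [9, 12]
dequeue()->9, [12]
enqueue(18) -> [12, 18]
dequeue()->12, [18]
dequeue()->18, []
enqueue(28) -> [28]

Final queue: [28]


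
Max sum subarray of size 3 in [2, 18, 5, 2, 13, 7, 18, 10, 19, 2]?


[0:3]: 25
[1:4]: 25
[2:5]: 20
[3:6]: 22
[4:7]: 38
[5:8]: 35
[6:9]: 47
[7:10]: 31

Max: 47 at [6:9]


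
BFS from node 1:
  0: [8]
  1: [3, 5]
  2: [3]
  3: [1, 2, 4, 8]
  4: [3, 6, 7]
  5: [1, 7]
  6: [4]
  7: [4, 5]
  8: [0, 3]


Visit 1, enqueue [3, 5]
Visit 3, enqueue [2, 4, 8]
Visit 5, enqueue [7]
Visit 2, enqueue []
Visit 4, enqueue [6]
Visit 8, enqueue [0]
Visit 7, enqueue []
Visit 6, enqueue []
Visit 0, enqueue []

BFS order: [1, 3, 5, 2, 4, 8, 7, 6, 0]


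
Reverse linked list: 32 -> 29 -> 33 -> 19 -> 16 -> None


Step 1: curr=32, set curr.next=prev(None) | reversed so far: 32
Step 2: curr=29, set curr.next=prev(32) | reversed so far: 29 -> 32
Step 3: curr=33, set curr.next=prev(29) | reversed so far: 33 -> 29 -> 32
Step 4: curr=19, set curr.next=prev(33) | reversed so far: 19 -> 33 -> 29 -> 32
Step 5: curr=16, set curr.next=prev(19) | reversed so far: 16 -> 19 -> 33 -> 29 -> 32

16 -> 19 -> 33 -> 29 -> 32 -> None


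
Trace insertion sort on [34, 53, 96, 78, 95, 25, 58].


Initial: [34, 53, 96, 78, 95, 25, 58]
Insert 53: [34, 53, 96, 78, 95, 25, 58]
Insert 96: [34, 53, 96, 78, 95, 25, 58]
Insert 78: [34, 53, 78, 96, 95, 25, 58]
Insert 95: [34, 53, 78, 95, 96, 25, 58]
Insert 25: [25, 34, 53, 78, 95, 96, 58]
Insert 58: [25, 34, 53, 58, 78, 95, 96]

Sorted: [25, 34, 53, 58, 78, 95, 96]


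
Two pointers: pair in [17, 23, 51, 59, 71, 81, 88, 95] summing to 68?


lo=0(17)+hi=7(95)=112
lo=0(17)+hi=6(88)=105
lo=0(17)+hi=5(81)=98
lo=0(17)+hi=4(71)=88
lo=0(17)+hi=3(59)=76
lo=0(17)+hi=2(51)=68

Yes: 17+51=68


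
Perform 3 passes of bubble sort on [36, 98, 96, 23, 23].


Initial: [36, 98, 96, 23, 23]
Pass 1: [36, 96, 23, 23, 98] (3 swaps)
Pass 2: [36, 23, 23, 96, 98] (2 swaps)
Pass 3: [23, 23, 36, 96, 98] (2 swaps)

After 3 passes: [23, 23, 36, 96, 98]


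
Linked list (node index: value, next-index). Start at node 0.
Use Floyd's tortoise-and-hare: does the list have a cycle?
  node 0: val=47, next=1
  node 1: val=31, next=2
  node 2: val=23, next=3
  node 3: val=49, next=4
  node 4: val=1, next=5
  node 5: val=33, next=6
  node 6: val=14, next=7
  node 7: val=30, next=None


Floyd's tortoise (slow, +1) and hare (fast, +2):
  init: slow=0, fast=0
  step 1: slow=1, fast=2
  step 2: slow=2, fast=4
  step 3: slow=3, fast=6
  step 4: fast 6->7->None, no cycle

Cycle: no


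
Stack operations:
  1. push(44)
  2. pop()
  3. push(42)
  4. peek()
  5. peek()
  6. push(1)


push(44) -> [44]
pop()->44, []
push(42) -> [42]
peek()->42
peek()->42
push(1) -> [42, 1]

Final stack: [42, 1]


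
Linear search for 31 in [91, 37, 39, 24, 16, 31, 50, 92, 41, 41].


i=0: 91!=31
i=1: 37!=31
i=2: 39!=31
i=3: 24!=31
i=4: 16!=31
i=5: 31==31 found!

Found at 5, 6 comps


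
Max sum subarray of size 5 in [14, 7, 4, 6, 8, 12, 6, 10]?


[0:5]: 39
[1:6]: 37
[2:7]: 36
[3:8]: 42

Max: 42 at [3:8]


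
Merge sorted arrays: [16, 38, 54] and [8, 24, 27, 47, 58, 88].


Take 8 from B
Take 16 from A
Take 24 from B
Take 27 from B
Take 38 from A
Take 47 from B
Take 54 from A

Merged: [8, 16, 24, 27, 38, 47, 54, 58, 88]
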